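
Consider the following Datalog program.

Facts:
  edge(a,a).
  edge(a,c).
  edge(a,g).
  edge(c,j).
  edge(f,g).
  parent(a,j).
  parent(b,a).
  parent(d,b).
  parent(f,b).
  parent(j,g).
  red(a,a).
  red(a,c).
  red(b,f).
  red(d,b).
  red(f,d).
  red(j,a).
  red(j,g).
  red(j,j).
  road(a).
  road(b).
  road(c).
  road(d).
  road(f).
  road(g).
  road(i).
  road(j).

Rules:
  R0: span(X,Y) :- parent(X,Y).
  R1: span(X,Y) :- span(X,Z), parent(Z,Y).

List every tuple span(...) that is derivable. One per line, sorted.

span(a,g)
span(a,j)
span(b,a)
span(b,g)
span(b,j)
span(d,a)
span(d,b)
span(d,g)
span(d,j)
span(f,a)
span(f,b)
span(f,g)
span(f,j)
span(j,g)

round 1: derive span(a,j) via R0 from parent(a,j)
round 1: derive span(b,a) via R0 from parent(b,a)
round 1: derive span(d,b) via R0 from parent(d,b)
round 1: derive span(f,b) via R0 from parent(f,b)
round 1: derive span(j,g) via R0 from parent(j,g)
round 2: derive span(a,g) via R1 from span(a,j), parent(j,g)
round 2: derive span(b,j) via R1 from span(b,a), parent(a,j)
round 2: derive span(d,a) via R1 from span(d,b), parent(b,a)
round 2: derive span(f,a) via R1 from span(f,b), parent(b,a)
round 3: derive span(b,g) via R1 from span(b,j), parent(j,g)
round 3: derive span(d,j) via R1 from span(d,a), parent(a,j)
round 3: derive span(f,j) via R1 from span(f,a), parent(a,j)
round 4: derive span(d,g) via R1 from span(d,j), parent(j,g)
round 4: derive span(f,g) via R1 from span(f,j), parent(j,g)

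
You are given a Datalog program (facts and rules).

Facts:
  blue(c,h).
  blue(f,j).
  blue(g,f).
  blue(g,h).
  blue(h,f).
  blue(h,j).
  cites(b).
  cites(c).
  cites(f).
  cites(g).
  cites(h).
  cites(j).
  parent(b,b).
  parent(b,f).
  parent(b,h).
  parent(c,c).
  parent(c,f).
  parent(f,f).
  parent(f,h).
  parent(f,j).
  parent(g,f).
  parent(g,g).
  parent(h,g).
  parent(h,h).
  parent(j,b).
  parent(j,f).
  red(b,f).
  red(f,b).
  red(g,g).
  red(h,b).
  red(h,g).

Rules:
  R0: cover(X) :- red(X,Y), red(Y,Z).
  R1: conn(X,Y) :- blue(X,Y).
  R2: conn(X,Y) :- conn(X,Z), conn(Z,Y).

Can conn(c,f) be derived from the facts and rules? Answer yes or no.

round 1: derive conn(c,h) via R1 from blue(c,h)
round 1: derive conn(f,j) via R1 from blue(f,j)
round 1: derive conn(g,f) via R1 from blue(g,f)
round 1: derive conn(g,h) via R1 from blue(g,h)
round 1: derive conn(h,f) via R1 from blue(h,f)
round 1: derive conn(h,j) via R1 from blue(h,j)
round 2: derive conn(c,f) via R2 from conn(c,h), conn(h,f)
round 2: derive conn(c,j) via R2 from conn(c,h), conn(h,j)
round 2: derive conn(g,j) via R2 from conn(g,f), conn(f,j)

yes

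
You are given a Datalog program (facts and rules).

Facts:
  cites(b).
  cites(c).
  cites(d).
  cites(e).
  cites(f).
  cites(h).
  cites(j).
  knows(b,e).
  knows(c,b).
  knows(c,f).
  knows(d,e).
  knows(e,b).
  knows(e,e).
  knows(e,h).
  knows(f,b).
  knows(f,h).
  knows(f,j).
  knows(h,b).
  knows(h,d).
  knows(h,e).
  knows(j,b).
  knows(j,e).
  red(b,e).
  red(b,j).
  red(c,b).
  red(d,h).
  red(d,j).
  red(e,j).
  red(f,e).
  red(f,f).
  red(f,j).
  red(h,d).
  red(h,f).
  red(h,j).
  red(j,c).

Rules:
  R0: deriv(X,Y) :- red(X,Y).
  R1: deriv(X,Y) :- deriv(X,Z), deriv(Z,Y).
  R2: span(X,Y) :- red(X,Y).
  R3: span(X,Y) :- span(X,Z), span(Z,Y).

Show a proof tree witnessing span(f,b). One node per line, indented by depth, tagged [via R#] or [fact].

round 1: derive span(b,e) via R2 from red(b,e)
round 1: derive span(b,j) via R2 from red(b,j)
round 1: derive span(c,b) via R2 from red(c,b)
round 1: derive span(d,h) via R2 from red(d,h)
round 1: derive span(d,j) via R2 from red(d,j)
round 1: derive span(e,j) via R2 from red(e,j)
round 1: derive span(f,e) via R2 from red(f,e)
round 1: derive span(f,f) via R2 from red(f,f)
round 1: derive span(f,j) via R2 from red(f,j)
round 1: derive span(h,d) via R2 from red(h,d)
round 1: derive span(h,f) via R2 from red(h,f)
round 1: derive span(h,j) via R2 from red(h,j)
round 1: derive span(j,c) via R2 from red(j,c)
round 2: derive span(b,c) via R3 from span(b,j), span(j,c)
round 2: derive span(c,e) via R3 from span(c,b), span(b,e)
round 2: derive span(c,j) via R3 from span(c,b), span(b,j)
round 2: derive span(d,c) via R3 from span(d,j), span(j,c)
round 2: derive span(d,d) via R3 from span(d,h), span(h,d)
round 2: derive span(d,f) via R3 from span(d,h), span(h,f)
round 2: derive span(e,c) via R3 from span(e,j), span(j,c)
round 2: derive span(f,c) via R3 from span(f,j), span(j,c)
round 2: derive span(h,c) via R3 from span(h,j), span(j,c)
round 2: derive span(h,e) via R3 from span(h,f), span(f,e)
round 2: derive span(h,h) via R3 from span(h,d), span(d,h)
round 2: derive span(j,b) via R3 from span(j,c), span(c,b)
round 3: derive span(b,b) via R3 from span(b,c), span(c,b)
round 3: derive span(c,c) via R3 from span(c,b), span(b,c)
round 3: derive span(d,b) via R3 from span(d,c), span(c,b)
round 3: derive span(d,e) via R3 from span(d,c), span(c,e)
round 3: derive span(e,b) via R3 from span(e,c), span(c,b)
round 3: derive span(e,e) via R3 from span(e,c), span(c,e)
round 3: derive span(f,b) via R3 from span(f,c), span(c,b)
round 3: derive span(h,b) via R3 from span(h,c), span(c,b)
round 3: derive span(j,e) via R3 from span(j,b), span(b,e)
round 3: derive span(j,j) via R3 from span(j,b), span(b,j)

span(f,b)  [via R3]
  span(f,c)  [via R3]
    span(f,j)  [via R2]
      red(f,j)  [fact]
    span(j,c)  [via R2]
      red(j,c)  [fact]
  span(c,b)  [via R2]
    red(c,b)  [fact]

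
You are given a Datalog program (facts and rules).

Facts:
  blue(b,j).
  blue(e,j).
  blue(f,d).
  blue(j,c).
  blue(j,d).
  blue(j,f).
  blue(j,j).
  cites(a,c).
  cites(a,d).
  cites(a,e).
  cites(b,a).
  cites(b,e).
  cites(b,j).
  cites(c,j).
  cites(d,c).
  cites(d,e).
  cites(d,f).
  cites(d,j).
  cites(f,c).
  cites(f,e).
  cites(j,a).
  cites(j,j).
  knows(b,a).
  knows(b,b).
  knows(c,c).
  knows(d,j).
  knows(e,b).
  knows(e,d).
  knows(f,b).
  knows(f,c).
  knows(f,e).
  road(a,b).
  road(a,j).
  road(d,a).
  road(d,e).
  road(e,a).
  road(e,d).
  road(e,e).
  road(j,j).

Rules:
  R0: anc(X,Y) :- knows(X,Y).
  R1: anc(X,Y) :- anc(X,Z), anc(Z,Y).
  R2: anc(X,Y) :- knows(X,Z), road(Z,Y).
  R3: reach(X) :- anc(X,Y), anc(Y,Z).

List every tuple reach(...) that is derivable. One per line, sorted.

reach(b)
reach(c)
reach(e)
reach(f)

round 1: derive anc(b,a) via R0 from knows(b,a)
round 1: derive anc(b,b) via R0 from knows(b,b)
round 1: derive anc(c,c) via R0 from knows(c,c)
round 1: derive anc(d,j) via R0 from knows(d,j)
round 1: derive anc(e,b) via R0 from knows(e,b)
round 1: derive anc(e,d) via R0 from knows(e,d)
round 1: derive anc(f,b) via R0 from knows(f,b)
round 1: derive anc(f,c) via R0 from knows(f,c)
round 1: derive anc(f,e) via R0 from knows(f,e)
round 1: derive anc(b,j) via R2 from knows(b,a), road(a,j)
round 1: derive anc(e,a) via R2 from knows(e,d), road(d,a)
round 1: derive anc(e,e) via R2 from knows(e,d), road(d,e)
round 1: derive anc(f,a) via R2 from knows(f,e), road(e,a)
round 1: derive anc(f,d) via R2 from knows(f,e), road(e,d)
round 2: derive anc(e,j) via R1 from anc(e,b), anc(b,j)
round 2: derive anc(f,j) via R1 from anc(f,b), anc(b,j)
round 2: derive reach(b) via R3 from anc(b,b), anc(b,a)
round 2: derive reach(c) via R3 from anc(c,c), anc(c,c)
round 2: derive reach(e) via R3 from anc(e,b), anc(b,a)
round 2: derive reach(f) via R3 from anc(f,b), anc(b,a)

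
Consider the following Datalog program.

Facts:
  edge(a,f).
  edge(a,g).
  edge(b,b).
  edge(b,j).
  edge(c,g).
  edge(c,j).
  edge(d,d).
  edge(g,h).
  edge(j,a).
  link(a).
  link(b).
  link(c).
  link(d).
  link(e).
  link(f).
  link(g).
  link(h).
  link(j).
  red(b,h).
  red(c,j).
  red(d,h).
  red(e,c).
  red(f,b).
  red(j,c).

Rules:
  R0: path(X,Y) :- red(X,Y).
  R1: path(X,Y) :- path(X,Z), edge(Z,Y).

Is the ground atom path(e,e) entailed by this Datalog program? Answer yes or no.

no

round 1: derive path(b,h) via R0 from red(b,h)
round 1: derive path(c,j) via R0 from red(c,j)
round 1: derive path(d,h) via R0 from red(d,h)
round 1: derive path(e,c) via R0 from red(e,c)
round 1: derive path(f,b) via R0 from red(f,b)
round 1: derive path(j,c) via R0 from red(j,c)
round 2: derive path(c,a) via R1 from path(c,j), edge(j,a)
round 2: derive path(e,g) via R1 from path(e,c), edge(c,g)
round 2: derive path(e,j) via R1 from path(e,c), edge(c,j)
round 2: derive path(f,j) via R1 from path(f,b), edge(b,j)
round 2: derive path(j,g) via R1 from path(j,c), edge(c,g)
round 2: derive path(j,j) via R1 from path(j,c), edge(c,j)
round 3: derive path(c,f) via R1 from path(c,a), edge(a,f)
round 3: derive path(c,g) via R1 from path(c,a), edge(a,g)
round 3: derive path(e,a) via R1 from path(e,j), edge(j,a)
round 3: derive path(e,h) via R1 from path(e,g), edge(g,h)
round 3: derive path(f,a) via R1 from path(f,j), edge(j,a)
round 3: derive path(j,a) via R1 from path(j,j), edge(j,a)
round 3: derive path(j,h) via R1 from path(j,g), edge(g,h)
round 4: derive path(c,h) via R1 from path(c,g), edge(g,h)
round 4: derive path(e,f) via R1 from path(e,a), edge(a,f)
round 4: derive path(f,f) via R1 from path(f,a), edge(a,f)
round 4: derive path(f,g) via R1 from path(f,a), edge(a,g)
round 4: derive path(j,f) via R1 from path(j,a), edge(a,f)
round 5: derive path(f,h) via R1 from path(f,g), edge(g,h)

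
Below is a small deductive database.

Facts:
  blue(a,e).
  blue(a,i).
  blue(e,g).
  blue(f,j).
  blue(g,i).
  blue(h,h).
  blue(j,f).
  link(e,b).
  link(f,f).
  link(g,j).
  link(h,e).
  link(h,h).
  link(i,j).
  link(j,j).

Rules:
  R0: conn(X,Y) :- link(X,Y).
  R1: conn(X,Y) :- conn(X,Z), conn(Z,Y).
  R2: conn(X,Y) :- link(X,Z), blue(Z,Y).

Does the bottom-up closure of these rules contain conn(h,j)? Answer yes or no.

round 1: derive conn(e,b) via R0 from link(e,b)
round 1: derive conn(f,f) via R0 from link(f,f)
round 1: derive conn(g,j) via R0 from link(g,j)
round 1: derive conn(h,e) via R0 from link(h,e)
round 1: derive conn(h,h) via R0 from link(h,h)
round 1: derive conn(i,j) via R0 from link(i,j)
round 1: derive conn(j,j) via R0 from link(j,j)
round 1: derive conn(f,j) via R2 from link(f,f), blue(f,j)
round 1: derive conn(g,f) via R2 from link(g,j), blue(j,f)
round 1: derive conn(h,g) via R2 from link(h,e), blue(e,g)
round 1: derive conn(i,f) via R2 from link(i,j), blue(j,f)
round 1: derive conn(j,f) via R2 from link(j,j), blue(j,f)
round 2: derive conn(h,b) via R1 from conn(h,e), conn(e,b)
round 2: derive conn(h,f) via R1 from conn(h,g), conn(g,f)
round 2: derive conn(h,j) via R1 from conn(h,g), conn(g,j)

yes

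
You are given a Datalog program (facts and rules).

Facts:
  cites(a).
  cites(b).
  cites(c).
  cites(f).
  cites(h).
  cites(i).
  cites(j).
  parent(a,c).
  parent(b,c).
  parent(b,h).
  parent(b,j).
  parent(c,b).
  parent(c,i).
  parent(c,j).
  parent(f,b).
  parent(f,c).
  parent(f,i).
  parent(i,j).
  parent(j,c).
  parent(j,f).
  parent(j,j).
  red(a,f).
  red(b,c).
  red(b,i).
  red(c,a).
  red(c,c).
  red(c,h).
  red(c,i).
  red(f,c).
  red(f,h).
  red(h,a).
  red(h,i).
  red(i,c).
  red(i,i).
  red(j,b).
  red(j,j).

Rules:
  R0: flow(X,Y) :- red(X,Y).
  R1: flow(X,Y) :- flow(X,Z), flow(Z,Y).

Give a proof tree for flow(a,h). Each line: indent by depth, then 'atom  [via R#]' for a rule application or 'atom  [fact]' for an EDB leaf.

flow(a,h)  [via R1]
  flow(a,f)  [via R0]
    red(a,f)  [fact]
  flow(f,h)  [via R0]
    red(f,h)  [fact]

round 1: derive flow(a,f) via R0 from red(a,f)
round 1: derive flow(b,c) via R0 from red(b,c)
round 1: derive flow(b,i) via R0 from red(b,i)
round 1: derive flow(c,a) via R0 from red(c,a)
round 1: derive flow(c,c) via R0 from red(c,c)
round 1: derive flow(c,h) via R0 from red(c,h)
round 1: derive flow(c,i) via R0 from red(c,i)
round 1: derive flow(f,c) via R0 from red(f,c)
round 1: derive flow(f,h) via R0 from red(f,h)
round 1: derive flow(h,a) via R0 from red(h,a)
round 1: derive flow(h,i) via R0 from red(h,i)
round 1: derive flow(i,c) via R0 from red(i,c)
round 1: derive flow(i,i) via R0 from red(i,i)
round 1: derive flow(j,b) via R0 from red(j,b)
round 1: derive flow(j,j) via R0 from red(j,j)
round 2: derive flow(a,c) via R1 from flow(a,f), flow(f,c)
round 2: derive flow(a,h) via R1 from flow(a,f), flow(f,h)
round 2: derive flow(b,a) via R1 from flow(b,c), flow(c,a)
round 2: derive flow(b,h) via R1 from flow(b,c), flow(c,h)
round 2: derive flow(c,f) via R1 from flow(c,a), flow(a,f)
round 2: derive flow(f,a) via R1 from flow(f,c), flow(c,a)
round 2: derive flow(f,i) via R1 from flow(f,c), flow(c,i)
round 2: derive flow(h,c) via R1 from flow(h,i), flow(i,c)
round 2: derive flow(h,f) via R1 from flow(h,a), flow(a,f)
round 2: derive flow(i,a) via R1 from flow(i,c), flow(c,a)
round 2: derive flow(i,h) via R1 from flow(i,c), flow(c,h)
round 2: derive flow(j,c) via R1 from flow(j,b), flow(b,c)
round 2: derive flow(j,i) via R1 from flow(j,b), flow(b,i)
round 3: derive flow(a,a) via R1 from flow(a,c), flow(c,a)
round 3: derive flow(a,i) via R1 from flow(a,c), flow(c,i)
round 3: derive flow(b,f) via R1 from flow(b,a), flow(a,f)
round 3: derive flow(f,f) via R1 from flow(f,a), flow(a,f)
round 3: derive flow(h,h) via R1 from flow(h,a), flow(a,h)
round 3: derive flow(i,f) via R1 from flow(i,a), flow(a,f)
round 3: derive flow(j,a) via R1 from flow(j,b), flow(b,a)
round 3: derive flow(j,f) via R1 from flow(j,c), flow(c,f)
round 3: derive flow(j,h) via R1 from flow(j,b), flow(b,h)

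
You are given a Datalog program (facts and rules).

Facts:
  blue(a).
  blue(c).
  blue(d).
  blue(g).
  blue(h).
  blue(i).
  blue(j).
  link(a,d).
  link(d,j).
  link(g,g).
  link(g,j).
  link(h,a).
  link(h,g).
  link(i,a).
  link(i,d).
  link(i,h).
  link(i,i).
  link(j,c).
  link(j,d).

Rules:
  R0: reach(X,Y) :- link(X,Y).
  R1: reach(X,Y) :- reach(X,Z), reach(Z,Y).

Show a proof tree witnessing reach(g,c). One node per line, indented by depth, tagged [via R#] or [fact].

round 1: derive reach(a,d) via R0 from link(a,d)
round 1: derive reach(d,j) via R0 from link(d,j)
round 1: derive reach(g,g) via R0 from link(g,g)
round 1: derive reach(g,j) via R0 from link(g,j)
round 1: derive reach(h,a) via R0 from link(h,a)
round 1: derive reach(h,g) via R0 from link(h,g)
round 1: derive reach(i,a) via R0 from link(i,a)
round 1: derive reach(i,d) via R0 from link(i,d)
round 1: derive reach(i,h) via R0 from link(i,h)
round 1: derive reach(i,i) via R0 from link(i,i)
round 1: derive reach(j,c) via R0 from link(j,c)
round 1: derive reach(j,d) via R0 from link(j,d)
round 2: derive reach(a,j) via R1 from reach(a,d), reach(d,j)
round 2: derive reach(d,c) via R1 from reach(d,j), reach(j,c)
round 2: derive reach(d,d) via R1 from reach(d,j), reach(j,d)
round 2: derive reach(g,c) via R1 from reach(g,j), reach(j,c)
round 2: derive reach(g,d) via R1 from reach(g,j), reach(j,d)
round 2: derive reach(h,d) via R1 from reach(h,a), reach(a,d)
round 2: derive reach(h,j) via R1 from reach(h,g), reach(g,j)
round 2: derive reach(i,g) via R1 from reach(i,h), reach(h,g)
round 2: derive reach(i,j) via R1 from reach(i,d), reach(d,j)
round 2: derive reach(j,j) via R1 from reach(j,d), reach(d,j)
round 3: derive reach(a,c) via R1 from reach(a,d), reach(d,c)
round 3: derive reach(h,c) via R1 from reach(h,d), reach(d,c)
round 3: derive reach(i,c) via R1 from reach(i,d), reach(d,c)

reach(g,c)  [via R1]
  reach(g,j)  [via R0]
    link(g,j)  [fact]
  reach(j,c)  [via R0]
    link(j,c)  [fact]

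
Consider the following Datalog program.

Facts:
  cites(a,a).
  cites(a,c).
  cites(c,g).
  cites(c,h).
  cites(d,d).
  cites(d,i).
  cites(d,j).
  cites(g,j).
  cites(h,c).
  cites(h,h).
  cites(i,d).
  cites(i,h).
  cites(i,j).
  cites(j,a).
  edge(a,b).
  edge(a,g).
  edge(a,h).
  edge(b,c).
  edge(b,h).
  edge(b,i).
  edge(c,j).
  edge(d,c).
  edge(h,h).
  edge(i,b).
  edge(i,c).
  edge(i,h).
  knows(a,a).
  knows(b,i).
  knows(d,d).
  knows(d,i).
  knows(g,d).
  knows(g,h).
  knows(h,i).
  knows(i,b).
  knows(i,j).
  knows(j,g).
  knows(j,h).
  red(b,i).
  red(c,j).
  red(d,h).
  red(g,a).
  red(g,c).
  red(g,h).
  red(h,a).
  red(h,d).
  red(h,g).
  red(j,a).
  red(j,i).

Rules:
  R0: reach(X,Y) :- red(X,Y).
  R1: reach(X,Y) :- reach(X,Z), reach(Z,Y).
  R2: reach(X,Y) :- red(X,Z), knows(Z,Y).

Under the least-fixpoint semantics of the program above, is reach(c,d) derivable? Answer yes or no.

yes

round 1: derive reach(b,i) via R0 from red(b,i)
round 1: derive reach(c,j) via R0 from red(c,j)
round 1: derive reach(d,h) via R0 from red(d,h)
round 1: derive reach(g,a) via R0 from red(g,a)
round 1: derive reach(g,c) via R0 from red(g,c)
round 1: derive reach(g,h) via R0 from red(g,h)
round 1: derive reach(h,a) via R0 from red(h,a)
round 1: derive reach(h,d) via R0 from red(h,d)
round 1: derive reach(h,g) via R0 from red(h,g)
round 1: derive reach(j,a) via R0 from red(j,a)
round 1: derive reach(j,i) via R0 from red(j,i)
round 1: derive reach(b,b) via R2 from red(b,i), knows(i,b)
round 1: derive reach(b,j) via R2 from red(b,i), knows(i,j)
round 1: derive reach(c,g) via R2 from red(c,j), knows(j,g)
round 1: derive reach(c,h) via R2 from red(c,j), knows(j,h)
round 1: derive reach(d,i) via R2 from red(d,h), knows(h,i)
round 1: derive reach(g,i) via R2 from red(g,h), knows(h,i)
round 1: derive reach(h,h) via R2 from red(h,g), knows(g,h)
round 1: derive reach(h,i) via R2 from red(h,d), knows(d,i)
round 1: derive reach(j,b) via R2 from red(j,i), knows(i,b)
round 1: derive reach(j,j) via R2 from red(j,i), knows(i,j)
round 2: derive reach(b,a) via R1 from reach(b,j), reach(j,a)
round 2: derive reach(c,a) via R1 from reach(c,g), reach(g,a)
round 2: derive reach(c,b) via R1 from reach(c,j), reach(j,b)
round 2: derive reach(c,c) via R1 from reach(c,g), reach(g,c)
round 2: derive reach(c,d) via R1 from reach(c,h), reach(h,d)
round 2: derive reach(c,i) via R1 from reach(c,g), reach(g,i)
round 2: derive reach(d,a) via R1 from reach(d,h), reach(h,a)
round 2: derive reach(d,d) via R1 from reach(d,h), reach(h,d)
round 2: derive reach(d,g) via R1 from reach(d,h), reach(h,g)
round 2: derive reach(g,d) via R1 from reach(g,h), reach(h,d)
round 2: derive reach(g,g) via R1 from reach(g,c), reach(c,g)
round 2: derive reach(g,j) via R1 from reach(g,c), reach(c,j)
round 2: derive reach(h,c) via R1 from reach(h,g), reach(g,c)
round 3: derive reach(d,c) via R1 from reach(d,g), reach(g,c)
round 3: derive reach(d,j) via R1 from reach(d,g), reach(g,j)
round 3: derive reach(g,b) via R1 from reach(g,c), reach(c,b)
round 3: derive reach(h,b) via R1 from reach(h,c), reach(c,b)
round 3: derive reach(h,j) via R1 from reach(h,c), reach(c,j)
round 4: derive reach(d,b) via R1 from reach(d,c), reach(c,b)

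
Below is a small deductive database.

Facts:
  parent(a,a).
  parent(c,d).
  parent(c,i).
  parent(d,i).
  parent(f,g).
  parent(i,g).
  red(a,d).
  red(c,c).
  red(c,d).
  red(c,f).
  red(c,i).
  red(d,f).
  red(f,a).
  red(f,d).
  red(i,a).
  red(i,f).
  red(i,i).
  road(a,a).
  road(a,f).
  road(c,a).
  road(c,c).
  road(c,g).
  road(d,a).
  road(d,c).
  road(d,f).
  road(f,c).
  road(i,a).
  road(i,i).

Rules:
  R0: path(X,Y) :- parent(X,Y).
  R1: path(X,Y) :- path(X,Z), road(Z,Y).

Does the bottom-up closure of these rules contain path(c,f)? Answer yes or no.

yes

round 1: derive path(a,a) via R0 from parent(a,a)
round 1: derive path(c,d) via R0 from parent(c,d)
round 1: derive path(c,i) via R0 from parent(c,i)
round 1: derive path(d,i) via R0 from parent(d,i)
round 1: derive path(f,g) via R0 from parent(f,g)
round 1: derive path(i,g) via R0 from parent(i,g)
round 2: derive path(a,f) via R1 from path(a,a), road(a,f)
round 2: derive path(c,a) via R1 from path(c,d), road(d,a)
round 2: derive path(c,c) via R1 from path(c,d), road(d,c)
round 2: derive path(c,f) via R1 from path(c,d), road(d,f)
round 2: derive path(d,a) via R1 from path(d,i), road(i,a)
round 3: derive path(a,c) via R1 from path(a,f), road(f,c)
round 3: derive path(c,g) via R1 from path(c,c), road(c,g)
round 3: derive path(d,f) via R1 from path(d,a), road(a,f)
round 4: derive path(a,g) via R1 from path(a,c), road(c,g)
round 4: derive path(d,c) via R1 from path(d,f), road(f,c)
round 5: derive path(d,g) via R1 from path(d,c), road(c,g)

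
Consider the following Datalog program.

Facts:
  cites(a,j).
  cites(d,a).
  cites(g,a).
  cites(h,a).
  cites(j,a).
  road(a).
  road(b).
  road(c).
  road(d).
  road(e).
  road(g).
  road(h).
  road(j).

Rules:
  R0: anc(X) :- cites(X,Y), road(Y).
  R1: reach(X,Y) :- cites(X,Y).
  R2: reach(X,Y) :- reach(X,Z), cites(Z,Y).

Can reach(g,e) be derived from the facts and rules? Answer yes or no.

round 1: derive reach(a,j) via R1 from cites(a,j)
round 1: derive reach(d,a) via R1 from cites(d,a)
round 1: derive reach(g,a) via R1 from cites(g,a)
round 1: derive reach(h,a) via R1 from cites(h,a)
round 1: derive reach(j,a) via R1 from cites(j,a)
round 2: derive reach(a,a) via R2 from reach(a,j), cites(j,a)
round 2: derive reach(d,j) via R2 from reach(d,a), cites(a,j)
round 2: derive reach(g,j) via R2 from reach(g,a), cites(a,j)
round 2: derive reach(h,j) via R2 from reach(h,a), cites(a,j)
round 2: derive reach(j,j) via R2 from reach(j,a), cites(a,j)

no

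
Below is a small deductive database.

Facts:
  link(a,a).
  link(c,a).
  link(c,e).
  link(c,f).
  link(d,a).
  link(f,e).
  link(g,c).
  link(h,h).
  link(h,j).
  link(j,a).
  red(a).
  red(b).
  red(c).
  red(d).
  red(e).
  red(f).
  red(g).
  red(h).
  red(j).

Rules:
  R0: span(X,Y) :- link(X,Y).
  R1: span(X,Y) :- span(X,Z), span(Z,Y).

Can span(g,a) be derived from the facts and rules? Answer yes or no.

round 1: derive span(a,a) via R0 from link(a,a)
round 1: derive span(c,a) via R0 from link(c,a)
round 1: derive span(c,e) via R0 from link(c,e)
round 1: derive span(c,f) via R0 from link(c,f)
round 1: derive span(d,a) via R0 from link(d,a)
round 1: derive span(f,e) via R0 from link(f,e)
round 1: derive span(g,c) via R0 from link(g,c)
round 1: derive span(h,h) via R0 from link(h,h)
round 1: derive span(h,j) via R0 from link(h,j)
round 1: derive span(j,a) via R0 from link(j,a)
round 2: derive span(g,a) via R1 from span(g,c), span(c,a)
round 2: derive span(g,e) via R1 from span(g,c), span(c,e)
round 2: derive span(g,f) via R1 from span(g,c), span(c,f)
round 2: derive span(h,a) via R1 from span(h,j), span(j,a)

yes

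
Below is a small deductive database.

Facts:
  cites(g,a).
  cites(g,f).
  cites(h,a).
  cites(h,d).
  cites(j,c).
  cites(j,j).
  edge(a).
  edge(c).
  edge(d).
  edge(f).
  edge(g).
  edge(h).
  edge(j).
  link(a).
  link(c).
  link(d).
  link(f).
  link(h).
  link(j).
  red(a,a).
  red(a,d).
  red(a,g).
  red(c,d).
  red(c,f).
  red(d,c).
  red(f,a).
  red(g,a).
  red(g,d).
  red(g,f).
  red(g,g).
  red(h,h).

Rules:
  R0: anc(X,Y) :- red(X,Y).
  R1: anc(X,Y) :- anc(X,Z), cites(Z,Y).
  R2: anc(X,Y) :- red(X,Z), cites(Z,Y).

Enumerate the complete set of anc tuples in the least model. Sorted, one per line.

round 1: derive anc(a,a) via R0 from red(a,a)
round 1: derive anc(a,d) via R0 from red(a,d)
round 1: derive anc(a,g) via R0 from red(a,g)
round 1: derive anc(c,d) via R0 from red(c,d)
round 1: derive anc(c,f) via R0 from red(c,f)
round 1: derive anc(d,c) via R0 from red(d,c)
round 1: derive anc(f,a) via R0 from red(f,a)
round 1: derive anc(g,a) via R0 from red(g,a)
round 1: derive anc(g,d) via R0 from red(g,d)
round 1: derive anc(g,f) via R0 from red(g,f)
round 1: derive anc(g,g) via R0 from red(g,g)
round 1: derive anc(h,h) via R0 from red(h,h)
round 1: derive anc(a,f) via R2 from red(a,g), cites(g,f)
round 1: derive anc(h,a) via R2 from red(h,h), cites(h,a)
round 1: derive anc(h,d) via R2 from red(h,h), cites(h,d)

anc(a,a)
anc(a,d)
anc(a,f)
anc(a,g)
anc(c,d)
anc(c,f)
anc(d,c)
anc(f,a)
anc(g,a)
anc(g,d)
anc(g,f)
anc(g,g)
anc(h,a)
anc(h,d)
anc(h,h)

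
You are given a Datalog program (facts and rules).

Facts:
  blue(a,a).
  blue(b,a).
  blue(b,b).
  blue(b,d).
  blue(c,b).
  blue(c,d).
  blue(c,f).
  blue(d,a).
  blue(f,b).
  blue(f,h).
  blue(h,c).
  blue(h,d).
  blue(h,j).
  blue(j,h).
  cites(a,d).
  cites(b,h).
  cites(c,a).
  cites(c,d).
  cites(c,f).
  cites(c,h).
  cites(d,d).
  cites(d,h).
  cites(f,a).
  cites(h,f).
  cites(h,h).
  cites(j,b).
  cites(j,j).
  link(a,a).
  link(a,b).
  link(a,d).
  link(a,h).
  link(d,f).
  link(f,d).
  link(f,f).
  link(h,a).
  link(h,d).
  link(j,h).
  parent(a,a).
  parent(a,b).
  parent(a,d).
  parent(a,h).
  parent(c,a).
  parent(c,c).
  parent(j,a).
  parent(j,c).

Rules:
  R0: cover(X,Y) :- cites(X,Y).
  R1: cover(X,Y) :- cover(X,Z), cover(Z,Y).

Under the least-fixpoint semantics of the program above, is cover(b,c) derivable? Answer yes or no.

no

round 1: derive cover(a,d) via R0 from cites(a,d)
round 1: derive cover(b,h) via R0 from cites(b,h)
round 1: derive cover(c,a) via R0 from cites(c,a)
round 1: derive cover(c,d) via R0 from cites(c,d)
round 1: derive cover(c,f) via R0 from cites(c,f)
round 1: derive cover(c,h) via R0 from cites(c,h)
round 1: derive cover(d,d) via R0 from cites(d,d)
round 1: derive cover(d,h) via R0 from cites(d,h)
round 1: derive cover(f,a) via R0 from cites(f,a)
round 1: derive cover(h,f) via R0 from cites(h,f)
round 1: derive cover(h,h) via R0 from cites(h,h)
round 1: derive cover(j,b) via R0 from cites(j,b)
round 1: derive cover(j,j) via R0 from cites(j,j)
round 2: derive cover(a,h) via R1 from cover(a,d), cover(d,h)
round 2: derive cover(b,f) via R1 from cover(b,h), cover(h,f)
round 2: derive cover(d,f) via R1 from cover(d,h), cover(h,f)
round 2: derive cover(f,d) via R1 from cover(f,a), cover(a,d)
round 2: derive cover(h,a) via R1 from cover(h,f), cover(f,a)
round 2: derive cover(j,h) via R1 from cover(j,b), cover(b,h)
round 3: derive cover(a,a) via R1 from cover(a,h), cover(h,a)
round 3: derive cover(a,f) via R1 from cover(a,d), cover(d,f)
round 3: derive cover(b,a) via R1 from cover(b,f), cover(f,a)
round 3: derive cover(b,d) via R1 from cover(b,f), cover(f,d)
round 3: derive cover(d,a) via R1 from cover(d,f), cover(f,a)
round 3: derive cover(f,f) via R1 from cover(f,d), cover(d,f)
round 3: derive cover(f,h) via R1 from cover(f,a), cover(a,h)
round 3: derive cover(h,d) via R1 from cover(h,a), cover(a,d)
round 3: derive cover(j,a) via R1 from cover(j,h), cover(h,a)
round 3: derive cover(j,f) via R1 from cover(j,b), cover(b,f)
round 4: derive cover(j,d) via R1 from cover(j,a), cover(a,d)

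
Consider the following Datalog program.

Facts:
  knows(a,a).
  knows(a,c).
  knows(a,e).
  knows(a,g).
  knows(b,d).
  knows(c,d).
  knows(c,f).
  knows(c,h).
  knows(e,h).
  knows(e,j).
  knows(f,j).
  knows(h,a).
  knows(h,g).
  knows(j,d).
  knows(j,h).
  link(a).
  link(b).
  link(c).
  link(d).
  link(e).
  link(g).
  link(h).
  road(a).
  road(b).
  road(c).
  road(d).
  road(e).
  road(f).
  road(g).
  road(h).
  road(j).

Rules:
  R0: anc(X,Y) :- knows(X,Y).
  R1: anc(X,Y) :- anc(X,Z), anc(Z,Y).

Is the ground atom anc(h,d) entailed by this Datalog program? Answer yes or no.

yes

round 1: derive anc(a,a) via R0 from knows(a,a)
round 1: derive anc(a,c) via R0 from knows(a,c)
round 1: derive anc(a,e) via R0 from knows(a,e)
round 1: derive anc(a,g) via R0 from knows(a,g)
round 1: derive anc(b,d) via R0 from knows(b,d)
round 1: derive anc(c,d) via R0 from knows(c,d)
round 1: derive anc(c,f) via R0 from knows(c,f)
round 1: derive anc(c,h) via R0 from knows(c,h)
round 1: derive anc(e,h) via R0 from knows(e,h)
round 1: derive anc(e,j) via R0 from knows(e,j)
round 1: derive anc(f,j) via R0 from knows(f,j)
round 1: derive anc(h,a) via R0 from knows(h,a)
round 1: derive anc(h,g) via R0 from knows(h,g)
round 1: derive anc(j,d) via R0 from knows(j,d)
round 1: derive anc(j,h) via R0 from knows(j,h)
round 2: derive anc(a,d) via R1 from anc(a,c), anc(c,d)
round 2: derive anc(a,f) via R1 from anc(a,c), anc(c,f)
round 2: derive anc(a,h) via R1 from anc(a,c), anc(c,h)
round 2: derive anc(a,j) via R1 from anc(a,e), anc(e,j)
round 2: derive anc(c,a) via R1 from anc(c,h), anc(h,a)
round 2: derive anc(c,g) via R1 from anc(c,h), anc(h,g)
round 2: derive anc(c,j) via R1 from anc(c,f), anc(f,j)
round 2: derive anc(e,a) via R1 from anc(e,h), anc(h,a)
round 2: derive anc(e,d) via R1 from anc(e,j), anc(j,d)
round 2: derive anc(e,g) via R1 from anc(e,h), anc(h,g)
round 2: derive anc(f,d) via R1 from anc(f,j), anc(j,d)
round 2: derive anc(f,h) via R1 from anc(f,j), anc(j,h)
round 2: derive anc(h,c) via R1 from anc(h,a), anc(a,c)
round 2: derive anc(h,e) via R1 from anc(h,a), anc(a,e)
round 2: derive anc(j,a) via R1 from anc(j,h), anc(h,a)
round 2: derive anc(j,g) via R1 from anc(j,h), anc(h,g)
round 3: derive anc(c,c) via R1 from anc(c,a), anc(a,c)
round 3: derive anc(c,e) via R1 from anc(c,a), anc(a,e)
round 3: derive anc(e,c) via R1 from anc(e,a), anc(a,c)
round 3: derive anc(e,e) via R1 from anc(e,a), anc(a,e)
round 3: derive anc(e,f) via R1 from anc(e,a), anc(a,f)
round 3: derive anc(f,a) via R1 from anc(f,h), anc(h,a)
round 3: derive anc(f,c) via R1 from anc(f,h), anc(h,c)
round 3: derive anc(f,e) via R1 from anc(f,h), anc(h,e)
round 3: derive anc(f,g) via R1 from anc(f,h), anc(h,g)
round 3: derive anc(h,d) via R1 from anc(h,a), anc(a,d)
round 3: derive anc(h,f) via R1 from anc(h,a), anc(a,f)
round 3: derive anc(h,h) via R1 from anc(h,a), anc(a,h)
round 3: derive anc(h,j) via R1 from anc(h,a), anc(a,j)
round 3: derive anc(j,c) via R1 from anc(j,a), anc(a,c)
round 3: derive anc(j,e) via R1 from anc(j,a), anc(a,e)
round 3: derive anc(j,f) via R1 from anc(j,a), anc(a,f)
round 3: derive anc(j,j) via R1 from anc(j,a), anc(a,j)
round 4: derive anc(f,f) via R1 from anc(f,a), anc(a,f)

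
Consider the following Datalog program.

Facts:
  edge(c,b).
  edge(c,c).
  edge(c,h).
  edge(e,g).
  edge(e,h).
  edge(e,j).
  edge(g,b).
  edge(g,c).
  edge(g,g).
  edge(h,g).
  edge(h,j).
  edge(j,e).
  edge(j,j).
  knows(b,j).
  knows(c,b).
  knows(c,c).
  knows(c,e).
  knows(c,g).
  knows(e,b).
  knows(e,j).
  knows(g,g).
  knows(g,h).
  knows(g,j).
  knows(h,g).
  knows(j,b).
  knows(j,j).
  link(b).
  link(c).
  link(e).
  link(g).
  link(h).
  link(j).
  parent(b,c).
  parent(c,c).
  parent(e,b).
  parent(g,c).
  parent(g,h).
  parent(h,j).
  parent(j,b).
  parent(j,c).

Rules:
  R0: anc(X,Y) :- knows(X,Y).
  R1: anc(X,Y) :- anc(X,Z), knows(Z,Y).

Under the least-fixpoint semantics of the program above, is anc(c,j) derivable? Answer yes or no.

yes

round 1: derive anc(b,j) via R0 from knows(b,j)
round 1: derive anc(c,b) via R0 from knows(c,b)
round 1: derive anc(c,c) via R0 from knows(c,c)
round 1: derive anc(c,e) via R0 from knows(c,e)
round 1: derive anc(c,g) via R0 from knows(c,g)
round 1: derive anc(e,b) via R0 from knows(e,b)
round 1: derive anc(e,j) via R0 from knows(e,j)
round 1: derive anc(g,g) via R0 from knows(g,g)
round 1: derive anc(g,h) via R0 from knows(g,h)
round 1: derive anc(g,j) via R0 from knows(g,j)
round 1: derive anc(h,g) via R0 from knows(h,g)
round 1: derive anc(j,b) via R0 from knows(j,b)
round 1: derive anc(j,j) via R0 from knows(j,j)
round 2: derive anc(b,b) via R1 from anc(b,j), knows(j,b)
round 2: derive anc(c,h) via R1 from anc(c,g), knows(g,h)
round 2: derive anc(c,j) via R1 from anc(c,b), knows(b,j)
round 2: derive anc(g,b) via R1 from anc(g,j), knows(j,b)
round 2: derive anc(h,h) via R1 from anc(h,g), knows(g,h)
round 2: derive anc(h,j) via R1 from anc(h,g), knows(g,j)
round 3: derive anc(h,b) via R1 from anc(h,j), knows(j,b)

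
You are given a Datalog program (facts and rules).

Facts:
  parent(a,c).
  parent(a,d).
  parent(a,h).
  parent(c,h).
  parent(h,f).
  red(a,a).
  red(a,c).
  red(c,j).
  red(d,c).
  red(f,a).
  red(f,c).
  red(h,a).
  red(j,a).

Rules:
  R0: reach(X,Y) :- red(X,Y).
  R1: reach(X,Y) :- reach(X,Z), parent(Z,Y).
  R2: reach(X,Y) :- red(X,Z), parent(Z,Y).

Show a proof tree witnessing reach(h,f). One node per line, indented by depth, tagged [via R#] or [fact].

reach(h,f)  [via R1]
  reach(h,h)  [via R2]
    red(h,a)  [fact]
    parent(a,h)  [fact]
  parent(h,f)  [fact]

round 1: derive reach(a,a) via R0 from red(a,a)
round 1: derive reach(a,c) via R0 from red(a,c)
round 1: derive reach(c,j) via R0 from red(c,j)
round 1: derive reach(d,c) via R0 from red(d,c)
round 1: derive reach(f,a) via R0 from red(f,a)
round 1: derive reach(f,c) via R0 from red(f,c)
round 1: derive reach(h,a) via R0 from red(h,a)
round 1: derive reach(j,a) via R0 from red(j,a)
round 1: derive reach(a,d) via R2 from red(a,a), parent(a,d)
round 1: derive reach(a,h) via R2 from red(a,a), parent(a,h)
round 1: derive reach(d,h) via R2 from red(d,c), parent(c,h)
round 1: derive reach(f,d) via R2 from red(f,a), parent(a,d)
round 1: derive reach(f,h) via R2 from red(f,a), parent(a,h)
round 1: derive reach(h,c) via R2 from red(h,a), parent(a,c)
round 1: derive reach(h,d) via R2 from red(h,a), parent(a,d)
round 1: derive reach(h,h) via R2 from red(h,a), parent(a,h)
round 1: derive reach(j,c) via R2 from red(j,a), parent(a,c)
round 1: derive reach(j,d) via R2 from red(j,a), parent(a,d)
round 1: derive reach(j,h) via R2 from red(j,a), parent(a,h)
round 2: derive reach(a,f) via R1 from reach(a,h), parent(h,f)
round 2: derive reach(d,f) via R1 from reach(d,h), parent(h,f)
round 2: derive reach(f,f) via R1 from reach(f,h), parent(h,f)
round 2: derive reach(h,f) via R1 from reach(h,h), parent(h,f)
round 2: derive reach(j,f) via R1 from reach(j,h), parent(h,f)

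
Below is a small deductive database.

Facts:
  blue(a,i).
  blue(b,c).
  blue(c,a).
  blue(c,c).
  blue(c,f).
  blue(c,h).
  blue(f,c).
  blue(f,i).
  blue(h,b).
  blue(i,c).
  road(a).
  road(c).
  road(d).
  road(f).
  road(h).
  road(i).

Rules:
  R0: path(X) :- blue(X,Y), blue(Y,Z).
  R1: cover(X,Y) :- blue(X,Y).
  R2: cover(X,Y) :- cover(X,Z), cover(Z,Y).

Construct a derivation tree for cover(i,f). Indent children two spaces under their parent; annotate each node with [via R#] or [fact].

round 1: derive cover(a,i) via R1 from blue(a,i)
round 1: derive cover(b,c) via R1 from blue(b,c)
round 1: derive cover(c,a) via R1 from blue(c,a)
round 1: derive cover(c,c) via R1 from blue(c,c)
round 1: derive cover(c,f) via R1 from blue(c,f)
round 1: derive cover(c,h) via R1 from blue(c,h)
round 1: derive cover(f,c) via R1 from blue(f,c)
round 1: derive cover(f,i) via R1 from blue(f,i)
round 1: derive cover(h,b) via R1 from blue(h,b)
round 1: derive cover(i,c) via R1 from blue(i,c)
round 2: derive cover(a,c) via R2 from cover(a,i), cover(i,c)
round 2: derive cover(b,a) via R2 from cover(b,c), cover(c,a)
round 2: derive cover(b,f) via R2 from cover(b,c), cover(c,f)
round 2: derive cover(b,h) via R2 from cover(b,c), cover(c,h)
round 2: derive cover(c,b) via R2 from cover(c,h), cover(h,b)
round 2: derive cover(c,i) via R2 from cover(c,a), cover(a,i)
round 2: derive cover(f,a) via R2 from cover(f,c), cover(c,a)
round 2: derive cover(f,f) via R2 from cover(f,c), cover(c,f)
round 2: derive cover(f,h) via R2 from cover(f,c), cover(c,h)
round 2: derive cover(h,c) via R2 from cover(h,b), cover(b,c)
round 2: derive cover(i,a) via R2 from cover(i,c), cover(c,a)
round 2: derive cover(i,f) via R2 from cover(i,c), cover(c,f)
round 2: derive cover(i,h) via R2 from cover(i,c), cover(c,h)
round 3: derive cover(a,a) via R2 from cover(a,c), cover(c,a)
round 3: derive cover(a,b) via R2 from cover(a,c), cover(c,b)
round 3: derive cover(a,f) via R2 from cover(a,c), cover(c,f)
round 3: derive cover(a,h) via R2 from cover(a,c), cover(c,h)
round 3: derive cover(b,b) via R2 from cover(b,c), cover(c,b)
round 3: derive cover(b,i) via R2 from cover(b,a), cover(a,i)
round 3: derive cover(f,b) via R2 from cover(f,c), cover(c,b)
round 3: derive cover(h,a) via R2 from cover(h,b), cover(b,a)
round 3: derive cover(h,f) via R2 from cover(h,b), cover(b,f)
round 3: derive cover(h,h) via R2 from cover(h,b), cover(b,h)
round 3: derive cover(h,i) via R2 from cover(h,c), cover(c,i)
round 3: derive cover(i,b) via R2 from cover(i,c), cover(c,b)
round 3: derive cover(i,i) via R2 from cover(i,a), cover(a,i)

cover(i,f)  [via R2]
  cover(i,c)  [via R1]
    blue(i,c)  [fact]
  cover(c,f)  [via R1]
    blue(c,f)  [fact]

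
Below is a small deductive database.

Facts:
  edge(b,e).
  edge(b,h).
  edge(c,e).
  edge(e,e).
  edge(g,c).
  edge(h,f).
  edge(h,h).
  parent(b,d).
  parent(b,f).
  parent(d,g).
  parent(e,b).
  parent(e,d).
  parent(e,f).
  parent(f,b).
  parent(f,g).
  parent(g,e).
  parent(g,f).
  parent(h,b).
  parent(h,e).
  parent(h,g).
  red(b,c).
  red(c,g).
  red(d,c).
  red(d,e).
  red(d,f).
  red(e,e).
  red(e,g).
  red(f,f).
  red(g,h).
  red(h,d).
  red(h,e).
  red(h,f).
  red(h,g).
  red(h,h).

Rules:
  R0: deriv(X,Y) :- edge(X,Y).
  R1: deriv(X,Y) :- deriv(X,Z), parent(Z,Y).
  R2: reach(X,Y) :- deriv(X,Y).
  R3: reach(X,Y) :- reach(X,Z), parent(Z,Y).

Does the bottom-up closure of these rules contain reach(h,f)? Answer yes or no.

round 1: derive deriv(b,e) via R0 from edge(b,e)
round 1: derive deriv(b,h) via R0 from edge(b,h)
round 1: derive deriv(c,e) via R0 from edge(c,e)
round 1: derive deriv(e,e) via R0 from edge(e,e)
round 1: derive deriv(g,c) via R0 from edge(g,c)
round 1: derive deriv(h,f) via R0 from edge(h,f)
round 1: derive deriv(h,h) via R0 from edge(h,h)
round 2: derive deriv(b,b) via R1 from deriv(b,e), parent(e,b)
round 2: derive deriv(b,d) via R1 from deriv(b,e), parent(e,d)
round 2: derive deriv(b,f) via R1 from deriv(b,e), parent(e,f)
round 2: derive deriv(b,g) via R1 from deriv(b,h), parent(h,g)
round 2: derive deriv(c,b) via R1 from deriv(c,e), parent(e,b)
round 2: derive deriv(c,d) via R1 from deriv(c,e), parent(e,d)
round 2: derive deriv(c,f) via R1 from deriv(c,e), parent(e,f)
round 2: derive deriv(e,b) via R1 from deriv(e,e), parent(e,b)
round 2: derive deriv(e,d) via R1 from deriv(e,e), parent(e,d)
round 2: derive deriv(e,f) via R1 from deriv(e,e), parent(e,f)
round 2: derive deriv(h,b) via R1 from deriv(h,f), parent(f,b)
round 2: derive deriv(h,e) via R1 from deriv(h,h), parent(h,e)
round 2: derive deriv(h,g) via R1 from deriv(h,f), parent(f,g)
round 2: derive reach(b,e) via R2 from deriv(b,e)
round 2: derive reach(b,h) via R2 from deriv(b,h)
round 2: derive reach(c,e) via R2 from deriv(c,e)
round 2: derive reach(e,e) via R2 from deriv(e,e)
round 2: derive reach(g,c) via R2 from deriv(g,c)
round 2: derive reach(h,f) via R2 from deriv(h,f)
round 2: derive reach(h,h) via R2 from deriv(h,h)
round 3: derive deriv(c,g) via R1 from deriv(c,d), parent(d,g)
round 3: derive deriv(e,g) via R1 from deriv(e,d), parent(d,g)
round 3: derive deriv(h,d) via R1 from deriv(h,b), parent(b,d)
round 3: derive reach(b,b) via R2 from deriv(b,b)
round 3: derive reach(b,d) via R2 from deriv(b,d)
round 3: derive reach(b,f) via R2 from deriv(b,f)
round 3: derive reach(b,g) via R2 from deriv(b,g)
round 3: derive reach(c,b) via R2 from deriv(c,b)
round 3: derive reach(c,d) via R2 from deriv(c,d)
round 3: derive reach(c,f) via R2 from deriv(c,f)
round 3: derive reach(e,b) via R2 from deriv(e,b)
round 3: derive reach(e,d) via R2 from deriv(e,d)
round 3: derive reach(e,f) via R2 from deriv(e,f)
round 3: derive reach(h,b) via R2 from deriv(h,b)
round 3: derive reach(h,e) via R2 from deriv(h,e)
round 3: derive reach(h,g) via R2 from deriv(h,g)
round 4: derive reach(c,g) via R2 from deriv(c,g)
round 4: derive reach(e,g) via R2 from deriv(e,g)
round 4: derive reach(h,d) via R2 from deriv(h,d)

yes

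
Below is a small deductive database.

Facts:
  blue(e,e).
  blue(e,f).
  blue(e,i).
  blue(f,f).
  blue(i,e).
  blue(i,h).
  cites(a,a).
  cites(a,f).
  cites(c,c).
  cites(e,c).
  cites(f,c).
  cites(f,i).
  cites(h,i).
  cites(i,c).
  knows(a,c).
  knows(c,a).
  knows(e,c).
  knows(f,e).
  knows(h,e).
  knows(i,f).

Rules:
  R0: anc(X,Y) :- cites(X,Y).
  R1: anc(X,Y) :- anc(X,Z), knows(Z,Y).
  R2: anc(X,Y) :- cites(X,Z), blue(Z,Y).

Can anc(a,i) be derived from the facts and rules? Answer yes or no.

no

round 1: derive anc(a,a) via R0 from cites(a,a)
round 1: derive anc(a,f) via R0 from cites(a,f)
round 1: derive anc(c,c) via R0 from cites(c,c)
round 1: derive anc(e,c) via R0 from cites(e,c)
round 1: derive anc(f,c) via R0 from cites(f,c)
round 1: derive anc(f,i) via R0 from cites(f,i)
round 1: derive anc(h,i) via R0 from cites(h,i)
round 1: derive anc(i,c) via R0 from cites(i,c)
round 1: derive anc(f,e) via R2 from cites(f,i), blue(i,e)
round 1: derive anc(f,h) via R2 from cites(f,i), blue(i,h)
round 1: derive anc(h,e) via R2 from cites(h,i), blue(i,e)
round 1: derive anc(h,h) via R2 from cites(h,i), blue(i,h)
round 2: derive anc(a,c) via R1 from anc(a,a), knows(a,c)
round 2: derive anc(a,e) via R1 from anc(a,f), knows(f,e)
round 2: derive anc(c,a) via R1 from anc(c,c), knows(c,a)
round 2: derive anc(e,a) via R1 from anc(e,c), knows(c,a)
round 2: derive anc(f,a) via R1 from anc(f,c), knows(c,a)
round 2: derive anc(f,f) via R1 from anc(f,i), knows(i,f)
round 2: derive anc(h,c) via R1 from anc(h,e), knows(e,c)
round 2: derive anc(h,f) via R1 from anc(h,i), knows(i,f)
round 2: derive anc(i,a) via R1 from anc(i,c), knows(c,a)
round 3: derive anc(h,a) via R1 from anc(h,c), knows(c,a)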